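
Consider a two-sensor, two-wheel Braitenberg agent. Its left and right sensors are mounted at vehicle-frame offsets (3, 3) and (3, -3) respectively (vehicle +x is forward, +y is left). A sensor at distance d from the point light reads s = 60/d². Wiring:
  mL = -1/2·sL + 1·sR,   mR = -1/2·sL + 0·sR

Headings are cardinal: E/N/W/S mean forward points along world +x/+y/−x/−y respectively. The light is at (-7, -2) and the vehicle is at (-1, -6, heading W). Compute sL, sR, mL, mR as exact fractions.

left sensor world pos  = (-4, -9); dL² = 58
right sensor world pos = (-4, -3); dR² = 10
sL = 60/58 = 30/29
sR = 60/10 = 6
mL = -1/2·sL + 1·sR = 159/29
mR = -1/2·sL + 0·sR = -15/29

30/29 6 159/29 -15/29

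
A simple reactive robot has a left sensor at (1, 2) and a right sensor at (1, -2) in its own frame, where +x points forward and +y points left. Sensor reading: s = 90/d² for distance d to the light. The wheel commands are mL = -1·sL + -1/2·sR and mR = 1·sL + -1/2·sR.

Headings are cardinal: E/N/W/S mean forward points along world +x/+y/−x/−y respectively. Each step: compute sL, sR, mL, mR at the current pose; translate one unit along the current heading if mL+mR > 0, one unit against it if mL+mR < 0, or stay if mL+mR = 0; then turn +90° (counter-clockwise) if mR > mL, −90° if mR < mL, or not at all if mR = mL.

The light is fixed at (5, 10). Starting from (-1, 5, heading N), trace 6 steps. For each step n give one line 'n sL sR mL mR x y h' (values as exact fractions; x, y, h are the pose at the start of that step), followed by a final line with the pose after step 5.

n=0: pose=(-1,5,N); sL=9/8, sR=45/16; mL=-81/32, mR=-9/32; mL+mR=-45/16 → advance -1; mR−mL=9/4 → turn +1·90°
n=1: pose=(-1,4,W); sL=90/113, sR=18/13; mL=-2187/1469, mR=153/1469; mL+mR=-18/13 → advance -1; mR−mL=180/113 → turn +1·90°
n=2: pose=(0,4,S); sL=45/29, sR=45/49; mL=-5715/2842, mR=3105/2842; mL+mR=-45/49 → advance -1; mR−mL=90/29 → turn +1·90°
n=3: pose=(0,5,E); sL=18/5, sR=18/13; mL=-279/65, mR=189/65; mL+mR=-18/13 → advance -1; mR−mL=36/5 → turn +1·90°
n=4: pose=(-1,5,N); sL=9/8, sR=45/16; mL=-81/32, mR=-9/32; mL+mR=-45/16 → advance -1; mR−mL=9/4 → turn +1·90°
n=5: pose=(-1,4,W); sL=90/113, sR=18/13; mL=-2187/1469, mR=153/1469; mL+mR=-18/13 → advance -1; mR−mL=180/113 → turn +1·90°

0 9/8 45/16 -81/32 -9/32 -1 5 N
1 90/113 18/13 -2187/1469 153/1469 -1 4 W
2 45/29 45/49 -5715/2842 3105/2842 0 4 S
3 18/5 18/13 -279/65 189/65 0 5 E
4 9/8 45/16 -81/32 -9/32 -1 5 N
5 90/113 18/13 -2187/1469 153/1469 -1 4 W
final 0 4 S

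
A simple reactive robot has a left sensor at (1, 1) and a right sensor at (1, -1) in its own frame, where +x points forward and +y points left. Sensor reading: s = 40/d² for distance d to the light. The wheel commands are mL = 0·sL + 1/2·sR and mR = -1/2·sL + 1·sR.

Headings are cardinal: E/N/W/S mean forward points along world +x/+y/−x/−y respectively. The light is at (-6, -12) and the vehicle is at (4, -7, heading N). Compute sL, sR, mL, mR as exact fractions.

left sensor world pos  = (3, -6); dL² = 117
right sensor world pos = (5, -6); dR² = 157
sL = 40/117 = 40/117
sR = 40/157 = 40/157
mL = 0·sL + 1/2·sR = 20/157
mR = -1/2·sL + 1·sR = 1540/18369

40/117 40/157 20/157 1540/18369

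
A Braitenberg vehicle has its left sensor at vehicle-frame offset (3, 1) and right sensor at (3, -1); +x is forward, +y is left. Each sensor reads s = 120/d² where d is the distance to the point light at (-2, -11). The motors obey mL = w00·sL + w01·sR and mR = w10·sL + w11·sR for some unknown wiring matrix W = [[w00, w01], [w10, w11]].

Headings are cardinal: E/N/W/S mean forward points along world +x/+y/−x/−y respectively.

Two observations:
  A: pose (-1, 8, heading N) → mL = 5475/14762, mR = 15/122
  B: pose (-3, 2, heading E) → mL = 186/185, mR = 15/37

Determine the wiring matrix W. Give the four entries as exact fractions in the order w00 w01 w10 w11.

obs A: pose=(-1,8,N) → sL=30/121, sR=15/61, mL=5475/14762, mR=15/122
obs B: pose=(-3,2,E) → sL=3/5, sR=30/37, mL=186/185, mR=15/37
sensor matrix S = [[30/121, 15/61], [3/5, 30/37]]; det S = 14607/273097
solve [mL_A; mL_B] = S·[w00; w01] and [mR_A; mR_B] = S·[w10; w11]:
  w00 = 1, w01 = 1/2, w10 = 0, w11 = 1/2

1 1/2 0 1/2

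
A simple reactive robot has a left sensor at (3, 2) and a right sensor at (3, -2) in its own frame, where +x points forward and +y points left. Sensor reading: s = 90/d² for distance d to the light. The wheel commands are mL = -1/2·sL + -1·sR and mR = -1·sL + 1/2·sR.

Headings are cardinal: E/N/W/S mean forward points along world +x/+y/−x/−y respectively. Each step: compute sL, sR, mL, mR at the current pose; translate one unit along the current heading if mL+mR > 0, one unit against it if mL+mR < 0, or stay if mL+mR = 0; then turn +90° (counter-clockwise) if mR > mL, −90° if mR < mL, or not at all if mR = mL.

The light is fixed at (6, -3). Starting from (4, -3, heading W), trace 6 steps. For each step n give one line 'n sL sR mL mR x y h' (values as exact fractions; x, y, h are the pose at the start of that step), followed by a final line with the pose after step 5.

0 90/29 90/29 -135/29 -45/29 4 -3 W
1 9 5 -19/2 -13/2 5 -3 S
2 90/13 18 -279/13 27/13 5 -2 E
3 45/16 45/8 -225/32 0 4 -2 N
4 90/29 90/29 -135/29 -45/29 4 -3 W
5 9 5 -19/2 -13/2 5 -3 S
final 5 -2 E

n=0: pose=(4,-3,W); sL=90/29, sR=90/29; mL=-135/29, mR=-45/29; mL+mR=-180/29 → advance -1; mR−mL=90/29 → turn +1·90°
n=1: pose=(5,-3,S); sL=9, sR=5; mL=-19/2, mR=-13/2; mL+mR=-16 → advance -1; mR−mL=3 → turn +1·90°
n=2: pose=(5,-2,E); sL=90/13, sR=18; mL=-279/13, mR=27/13; mL+mR=-252/13 → advance -1; mR−mL=306/13 → turn +1·90°
n=3: pose=(4,-2,N); sL=45/16, sR=45/8; mL=-225/32, mR=0; mL+mR=-225/32 → advance -1; mR−mL=225/32 → turn +1·90°
n=4: pose=(4,-3,W); sL=90/29, sR=90/29; mL=-135/29, mR=-45/29; mL+mR=-180/29 → advance -1; mR−mL=90/29 → turn +1·90°
n=5: pose=(5,-3,S); sL=9, sR=5; mL=-19/2, mR=-13/2; mL+mR=-16 → advance -1; mR−mL=3 → turn +1·90°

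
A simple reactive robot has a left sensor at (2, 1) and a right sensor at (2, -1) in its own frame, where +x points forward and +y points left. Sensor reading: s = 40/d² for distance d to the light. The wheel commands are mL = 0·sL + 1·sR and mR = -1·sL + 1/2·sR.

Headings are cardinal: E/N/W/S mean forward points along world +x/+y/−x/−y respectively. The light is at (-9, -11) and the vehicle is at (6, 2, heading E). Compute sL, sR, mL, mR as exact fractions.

left sensor world pos  = (8, 3); dL² = 485
right sensor world pos = (8, 1); dR² = 433
sL = 40/485 = 8/97
sR = 40/433 = 40/433
mL = 0·sL + 1·sR = 40/433
mR = -1·sL + 1/2·sR = -1524/42001

8/97 40/433 40/433 -1524/42001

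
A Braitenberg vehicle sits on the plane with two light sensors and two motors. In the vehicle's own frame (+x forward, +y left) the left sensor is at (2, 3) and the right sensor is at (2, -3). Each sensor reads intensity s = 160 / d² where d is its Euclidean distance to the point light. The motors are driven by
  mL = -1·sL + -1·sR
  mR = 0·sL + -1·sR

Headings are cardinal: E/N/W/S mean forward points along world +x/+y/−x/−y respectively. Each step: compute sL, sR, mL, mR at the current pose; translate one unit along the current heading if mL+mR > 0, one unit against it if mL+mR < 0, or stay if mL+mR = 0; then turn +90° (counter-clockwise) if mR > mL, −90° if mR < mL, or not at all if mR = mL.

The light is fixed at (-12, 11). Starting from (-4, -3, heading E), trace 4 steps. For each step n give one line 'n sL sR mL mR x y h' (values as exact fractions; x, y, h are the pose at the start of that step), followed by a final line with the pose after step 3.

n=0: pose=(-4,-3,E); sL=160/221, sR=160/389; mL=-97600/85969, mR=-160/389; mL+mR=-132960/85969 → advance -1; mR−mL=160/221 → turn +1·90°
n=1: pose=(-5,-3,N); sL=1, sR=40/61; mL=-101/61, mR=-40/61; mL+mR=-141/61 → advance -1; mR−mL=1 → turn +1·90°
n=2: pose=(-5,-4,W); sL=160/349, sR=160/169; mL=-82880/58981, mR=-160/169; mL+mR=-138720/58981 → advance -1; mR−mL=160/349 → turn +1·90°
n=3: pose=(-4,-4,S); sL=16/41, sR=80/157; mL=-5792/6437, mR=-80/157; mL+mR=-9072/6437 → advance -1; mR−mL=16/41 → turn +1·90°

0 160/221 160/389 -97600/85969 -160/389 -4 -3 E
1 1 40/61 -101/61 -40/61 -5 -3 N
2 160/349 160/169 -82880/58981 -160/169 -5 -4 W
3 16/41 80/157 -5792/6437 -80/157 -4 -4 S
final -4 -3 E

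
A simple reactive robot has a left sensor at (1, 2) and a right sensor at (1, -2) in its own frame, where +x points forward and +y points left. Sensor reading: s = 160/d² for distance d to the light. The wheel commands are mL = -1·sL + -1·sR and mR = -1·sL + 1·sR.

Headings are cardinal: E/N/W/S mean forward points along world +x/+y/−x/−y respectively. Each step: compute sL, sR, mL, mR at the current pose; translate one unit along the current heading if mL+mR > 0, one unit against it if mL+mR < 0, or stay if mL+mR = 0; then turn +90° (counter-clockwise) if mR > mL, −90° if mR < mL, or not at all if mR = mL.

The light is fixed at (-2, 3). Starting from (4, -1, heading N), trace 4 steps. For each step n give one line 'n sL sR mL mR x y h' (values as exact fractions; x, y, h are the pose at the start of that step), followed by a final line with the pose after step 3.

n=0: pose=(4,-1,N); sL=32/5, sR=160/73; mL=-3136/365, mR=-1536/365; mL+mR=-64/5 → advance -1; mR−mL=320/73 → turn +1·90°
n=1: pose=(4,-2,W); sL=80/37, sR=80/17; mL=-4320/629, mR=1600/629; mL+mR=-160/37 → advance -1; mR−mL=160/17 → turn +1·90°
n=2: pose=(5,-2,S); sL=160/117, sR=160/61; mL=-28480/7137, mR=8960/7137; mL+mR=-320/117 → advance -1; mR−mL=320/61 → turn +1·90°
n=3: pose=(5,-1,E); sL=40/17, sR=8/5; mL=-336/85, mR=-64/85; mL+mR=-80/17 → advance -1; mR−mL=16/5 → turn +1·90°

0 32/5 160/73 -3136/365 -1536/365 4 -1 N
1 80/37 80/17 -4320/629 1600/629 4 -2 W
2 160/117 160/61 -28480/7137 8960/7137 5 -2 S
3 40/17 8/5 -336/85 -64/85 5 -1 E
final 4 -1 N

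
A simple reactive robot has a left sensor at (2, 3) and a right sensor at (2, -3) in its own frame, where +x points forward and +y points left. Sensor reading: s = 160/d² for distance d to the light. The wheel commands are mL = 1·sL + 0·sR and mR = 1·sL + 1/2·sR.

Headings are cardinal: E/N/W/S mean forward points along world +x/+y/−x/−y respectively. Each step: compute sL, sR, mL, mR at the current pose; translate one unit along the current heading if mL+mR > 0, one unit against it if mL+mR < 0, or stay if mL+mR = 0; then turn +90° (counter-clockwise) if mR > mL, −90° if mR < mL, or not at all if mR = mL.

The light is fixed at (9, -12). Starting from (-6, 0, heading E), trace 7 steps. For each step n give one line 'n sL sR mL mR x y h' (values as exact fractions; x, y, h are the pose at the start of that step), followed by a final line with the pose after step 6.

n=0: pose=(-6,0,E); sL=80/197, sR=16/25; mL=80/197, mR=3576/4925; mL+mR=5576/4925 → advance +1; mR−mL=8/25 → turn +1·90°
n=1: pose=(-5,0,N); sL=32/97, sR=160/317; mL=32/97, mR=17904/30749; mL+mR=28048/30749 → advance +1; mR−mL=80/317 → turn +1·90°
n=2: pose=(-5,1,W); sL=40/89, sR=5/16; mL=40/89, mR=1725/2848; mL+mR=3005/2848 → advance +1; mR−mL=5/32 → turn +1·90°
n=3: pose=(-6,1,S); sL=32/53, sR=32/89; mL=32/53, mR=3696/4717; mL+mR=6544/4717 → advance +1; mR−mL=16/89 → turn +1·90°
n=4: pose=(-6,0,E); sL=80/197, sR=16/25; mL=80/197, mR=3576/4925; mL+mR=5576/4925 → advance +1; mR−mL=8/25 → turn +1·90°
n=5: pose=(-5,0,N); sL=32/97, sR=160/317; mL=32/97, mR=17904/30749; mL+mR=28048/30749 → advance +1; mR−mL=80/317 → turn +1·90°
n=6: pose=(-5,1,W); sL=40/89, sR=5/16; mL=40/89, mR=1725/2848; mL+mR=3005/2848 → advance +1; mR−mL=5/32 → turn +1·90°

0 80/197 16/25 80/197 3576/4925 -6 0 E
1 32/97 160/317 32/97 17904/30749 -5 0 N
2 40/89 5/16 40/89 1725/2848 -5 1 W
3 32/53 32/89 32/53 3696/4717 -6 1 S
4 80/197 16/25 80/197 3576/4925 -6 0 E
5 32/97 160/317 32/97 17904/30749 -5 0 N
6 40/89 5/16 40/89 1725/2848 -5 1 W
final -6 1 S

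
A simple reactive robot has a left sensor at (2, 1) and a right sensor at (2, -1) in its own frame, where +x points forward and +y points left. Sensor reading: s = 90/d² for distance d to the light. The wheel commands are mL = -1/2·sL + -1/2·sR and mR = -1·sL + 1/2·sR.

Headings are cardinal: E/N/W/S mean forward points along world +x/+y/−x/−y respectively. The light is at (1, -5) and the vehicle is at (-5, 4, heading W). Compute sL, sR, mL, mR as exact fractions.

left sensor world pos  = (-7, 3); dL² = 128
right sensor world pos = (-7, 5); dR² = 164
sL = 90/128 = 45/64
sR = 90/164 = 45/82
mL = -1/2·sL + -1/2·sR = -3285/5248
mR = -1·sL + 1/2·sR = -1125/2624

45/64 45/82 -3285/5248 -1125/2624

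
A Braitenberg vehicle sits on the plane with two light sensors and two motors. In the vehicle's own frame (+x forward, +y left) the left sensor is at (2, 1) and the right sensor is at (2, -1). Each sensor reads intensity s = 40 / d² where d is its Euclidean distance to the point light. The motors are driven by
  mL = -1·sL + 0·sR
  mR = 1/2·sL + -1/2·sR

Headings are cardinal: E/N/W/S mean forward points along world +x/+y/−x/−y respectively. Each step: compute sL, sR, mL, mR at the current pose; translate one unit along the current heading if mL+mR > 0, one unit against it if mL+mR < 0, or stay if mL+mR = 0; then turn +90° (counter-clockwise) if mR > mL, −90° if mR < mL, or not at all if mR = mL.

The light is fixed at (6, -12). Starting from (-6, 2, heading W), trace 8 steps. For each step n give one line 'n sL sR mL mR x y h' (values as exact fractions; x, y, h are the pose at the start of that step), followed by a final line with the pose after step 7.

n=0: pose=(-6,2,W); sL=8/73, sR=40/421; mL=-8/73, mR=224/30733; mL+mR=-3144/30733 → advance -1; mR−mL=3592/30733 → turn +1·90°
n=1: pose=(-5,2,S); sL=10/61, sR=5/36; mL=-10/61, mR=55/4392; mL+mR=-665/4392 → advance -1; mR−mL=775/4392 → turn +1·90°
n=2: pose=(-5,3,E); sL=40/337, sR=40/277; mL=-40/337, mR=-1200/93349; mL+mR=-12280/93349 → advance -1; mR−mL=9880/93349 → turn +1·90°
n=3: pose=(-6,3,N); sL=20/229, sR=4/41; mL=-20/229, mR=-48/9389; mL+mR=-868/9389 → advance -1; mR−mL=772/9389 → turn +1·90°
n=4: pose=(-6,2,W); sL=8/73, sR=40/421; mL=-8/73, mR=224/30733; mL+mR=-3144/30733 → advance -1; mR−mL=3592/30733 → turn +1·90°
n=5: pose=(-5,2,S); sL=10/61, sR=5/36; mL=-10/61, mR=55/4392; mL+mR=-665/4392 → advance -1; mR−mL=775/4392 → turn +1·90°
n=6: pose=(-5,3,E); sL=40/337, sR=40/277; mL=-40/337, mR=-1200/93349; mL+mR=-12280/93349 → advance -1; mR−mL=9880/93349 → turn +1·90°
n=7: pose=(-6,3,N); sL=20/229, sR=4/41; mL=-20/229, mR=-48/9389; mL+mR=-868/9389 → advance -1; mR−mL=772/9389 → turn +1·90°

0 8/73 40/421 -8/73 224/30733 -6 2 W
1 10/61 5/36 -10/61 55/4392 -5 2 S
2 40/337 40/277 -40/337 -1200/93349 -5 3 E
3 20/229 4/41 -20/229 -48/9389 -6 3 N
4 8/73 40/421 -8/73 224/30733 -6 2 W
5 10/61 5/36 -10/61 55/4392 -5 2 S
6 40/337 40/277 -40/337 -1200/93349 -5 3 E
7 20/229 4/41 -20/229 -48/9389 -6 3 N
final -6 2 W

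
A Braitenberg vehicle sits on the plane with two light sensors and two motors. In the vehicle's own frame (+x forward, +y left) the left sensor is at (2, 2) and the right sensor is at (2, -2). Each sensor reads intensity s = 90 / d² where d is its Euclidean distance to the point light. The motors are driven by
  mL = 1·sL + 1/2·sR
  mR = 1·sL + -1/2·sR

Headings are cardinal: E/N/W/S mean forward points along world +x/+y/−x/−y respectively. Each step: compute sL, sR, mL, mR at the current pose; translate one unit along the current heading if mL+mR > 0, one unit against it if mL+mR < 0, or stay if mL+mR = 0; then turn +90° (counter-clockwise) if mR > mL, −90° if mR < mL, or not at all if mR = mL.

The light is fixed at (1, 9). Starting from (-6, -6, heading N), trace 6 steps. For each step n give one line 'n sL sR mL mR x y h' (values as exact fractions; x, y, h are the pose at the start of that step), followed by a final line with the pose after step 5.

0 9/25 45/97 2871/4850 621/4850 -6 -6 N
1 90/169 90/281 32895/47489 17685/47489 -6 -5 E
2 45/136 9/32 513/1088 207/1088 -5 -5 S
3 90/353 90/233 36855/82249 5085/82249 -5 -6 W
4 9/25 45/97 2871/4850 621/4850 -6 -6 N
5 90/169 90/281 32895/47489 17685/47489 -6 -5 E
final -5 -5 S

n=0: pose=(-6,-6,N); sL=9/25, sR=45/97; mL=2871/4850, mR=621/4850; mL+mR=18/25 → advance +1; mR−mL=-45/97 → turn -1·90°
n=1: pose=(-6,-5,E); sL=90/169, sR=90/281; mL=32895/47489, mR=17685/47489; mL+mR=180/169 → advance +1; mR−mL=-90/281 → turn -1·90°
n=2: pose=(-5,-5,S); sL=45/136, sR=9/32; mL=513/1088, mR=207/1088; mL+mR=45/68 → advance +1; mR−mL=-9/32 → turn -1·90°
n=3: pose=(-5,-6,W); sL=90/353, sR=90/233; mL=36855/82249, mR=5085/82249; mL+mR=180/353 → advance +1; mR−mL=-90/233 → turn -1·90°
n=4: pose=(-6,-6,N); sL=9/25, sR=45/97; mL=2871/4850, mR=621/4850; mL+mR=18/25 → advance +1; mR−mL=-45/97 → turn -1·90°
n=5: pose=(-6,-5,E); sL=90/169, sR=90/281; mL=32895/47489, mR=17685/47489; mL+mR=180/169 → advance +1; mR−mL=-90/281 → turn -1·90°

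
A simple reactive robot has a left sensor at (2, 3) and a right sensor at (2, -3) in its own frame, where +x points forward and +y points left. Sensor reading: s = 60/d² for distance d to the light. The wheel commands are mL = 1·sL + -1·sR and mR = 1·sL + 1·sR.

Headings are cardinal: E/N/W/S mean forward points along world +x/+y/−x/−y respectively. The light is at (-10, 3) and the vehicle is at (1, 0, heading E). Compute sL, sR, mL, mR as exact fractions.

60/169 12/41 432/6929 4488/6929

left sensor world pos  = (3, 3); dL² = 169
right sensor world pos = (3, -3); dR² = 205
sL = 60/169 = 60/169
sR = 60/205 = 12/41
mL = 1·sL + -1·sR = 432/6929
mR = 1·sL + 1·sR = 4488/6929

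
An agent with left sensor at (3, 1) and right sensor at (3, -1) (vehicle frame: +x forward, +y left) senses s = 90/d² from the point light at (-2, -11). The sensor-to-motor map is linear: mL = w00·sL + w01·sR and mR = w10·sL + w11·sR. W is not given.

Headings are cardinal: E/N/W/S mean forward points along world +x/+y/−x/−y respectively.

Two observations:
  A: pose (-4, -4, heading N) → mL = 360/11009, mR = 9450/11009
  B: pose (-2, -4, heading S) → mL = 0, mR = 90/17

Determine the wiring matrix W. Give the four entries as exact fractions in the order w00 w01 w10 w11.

-1/2 1/2 1/2 1/2

obs A: pose=(-4,-4,N) → sL=90/109, sR=90/101, mL=360/11009, mR=9450/11009
obs B: pose=(-2,-4,S) → sL=90/17, sR=90/17, mL=0, mR=90/17
sensor matrix S = [[90/109, 90/101], [90/17, 90/17]]; det S = -64800/187153
solve [mL_A; mL_B] = S·[w00; w01] and [mR_A; mR_B] = S·[w10; w11]:
  w00 = -1/2, w01 = 1/2, w10 = 1/2, w11 = 1/2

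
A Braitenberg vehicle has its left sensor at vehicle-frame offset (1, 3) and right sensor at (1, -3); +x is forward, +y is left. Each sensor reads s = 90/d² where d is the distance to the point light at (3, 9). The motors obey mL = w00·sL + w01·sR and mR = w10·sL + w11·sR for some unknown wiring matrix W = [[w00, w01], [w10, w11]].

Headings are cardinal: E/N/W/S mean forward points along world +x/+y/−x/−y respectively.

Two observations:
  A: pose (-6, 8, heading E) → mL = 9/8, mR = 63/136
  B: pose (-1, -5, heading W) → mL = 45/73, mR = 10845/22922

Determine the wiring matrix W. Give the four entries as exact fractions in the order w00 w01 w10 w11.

obs A: pose=(-6,8,E) → sL=45/34, sR=9/8, mL=9/8, mR=63/136
obs B: pose=(-1,-5,W) → sL=45/157, sR=45/73, mL=45/73, mR=10845/22922
sensor matrix S = [[45/34, 9/8], [45/157, 45/73]]; det S = 769095/1558696
solve [mL_A; mL_B] = S·[w00; w01] and [mR_A; mR_B] = S·[w10; w11]:
  w00 = 0, w01 = 1, w10 = -1/2, w11 = 1

0 1 -1/2 1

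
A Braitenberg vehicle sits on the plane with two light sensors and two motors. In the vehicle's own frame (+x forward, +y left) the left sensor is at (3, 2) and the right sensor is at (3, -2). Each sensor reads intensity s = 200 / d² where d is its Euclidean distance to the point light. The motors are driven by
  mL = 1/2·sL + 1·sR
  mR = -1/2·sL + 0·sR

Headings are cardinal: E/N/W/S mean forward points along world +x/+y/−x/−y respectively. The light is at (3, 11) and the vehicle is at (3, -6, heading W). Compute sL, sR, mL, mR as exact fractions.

20/37 100/117 4870/4329 -10/37

left sensor world pos  = (0, -8); dL² = 370
right sensor world pos = (0, -4); dR² = 234
sL = 200/370 = 20/37
sR = 200/234 = 100/117
mL = 1/2·sL + 1·sR = 4870/4329
mR = -1/2·sL + 0·sR = -10/37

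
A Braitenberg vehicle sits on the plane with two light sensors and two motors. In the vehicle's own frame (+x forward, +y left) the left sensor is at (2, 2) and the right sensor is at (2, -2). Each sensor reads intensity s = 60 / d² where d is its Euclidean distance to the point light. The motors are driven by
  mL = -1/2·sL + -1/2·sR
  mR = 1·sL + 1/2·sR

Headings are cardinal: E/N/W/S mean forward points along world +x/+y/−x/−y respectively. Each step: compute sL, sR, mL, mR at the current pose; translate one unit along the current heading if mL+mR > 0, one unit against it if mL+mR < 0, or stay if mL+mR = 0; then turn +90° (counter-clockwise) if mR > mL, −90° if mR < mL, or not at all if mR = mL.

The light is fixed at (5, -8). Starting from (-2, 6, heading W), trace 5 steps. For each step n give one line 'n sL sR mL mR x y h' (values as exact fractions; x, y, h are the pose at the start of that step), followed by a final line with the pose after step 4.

0 4/15 60/337 -1124/5055 1798/5055 -2 6 W
1 1/3 15/61 -53/183 167/366 -3 6 S
2 20/87 60/157 -4180/13659 5750/13659 -3 5 E
3 10/51 6/25 -278/1275 403/1275 -2 5 N
4 4/15 60/337 -1124/5055 1798/5055 -2 6 W
final -3 6 S

n=0: pose=(-2,6,W); sL=4/15, sR=60/337; mL=-1124/5055, mR=1798/5055; mL+mR=2/15 → advance +1; mR−mL=974/1685 → turn +1·90°
n=1: pose=(-3,6,S); sL=1/3, sR=15/61; mL=-53/183, mR=167/366; mL+mR=1/6 → advance +1; mR−mL=91/122 → turn +1·90°
n=2: pose=(-3,5,E); sL=20/87, sR=60/157; mL=-4180/13659, mR=5750/13659; mL+mR=10/87 → advance +1; mR−mL=3310/4553 → turn +1·90°
n=3: pose=(-2,5,N); sL=10/51, sR=6/25; mL=-278/1275, mR=403/1275; mL+mR=5/51 → advance +1; mR−mL=227/425 → turn +1·90°
n=4: pose=(-2,6,W); sL=4/15, sR=60/337; mL=-1124/5055, mR=1798/5055; mL+mR=2/15 → advance +1; mR−mL=974/1685 → turn +1·90°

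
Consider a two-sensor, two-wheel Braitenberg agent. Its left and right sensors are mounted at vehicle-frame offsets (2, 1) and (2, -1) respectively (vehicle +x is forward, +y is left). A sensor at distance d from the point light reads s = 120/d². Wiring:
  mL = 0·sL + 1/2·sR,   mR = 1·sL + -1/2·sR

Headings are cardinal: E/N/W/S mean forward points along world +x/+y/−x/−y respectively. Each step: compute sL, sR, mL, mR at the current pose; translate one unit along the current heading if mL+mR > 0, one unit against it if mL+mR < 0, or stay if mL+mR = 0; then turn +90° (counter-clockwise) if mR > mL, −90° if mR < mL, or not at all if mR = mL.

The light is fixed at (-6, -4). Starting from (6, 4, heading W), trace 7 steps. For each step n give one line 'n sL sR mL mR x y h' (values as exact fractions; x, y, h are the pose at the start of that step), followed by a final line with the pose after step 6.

0 120/149 120/181 60/181 12780/26969 6 4 W
1 2/3 15/17 15/34 23/102 5 4 S
2 40/39 24/29 12/29 692/1131 5 3 W
3 60/73 60/53 30/53 990/3869 4 3 S
4 120/89 120/113 60/113 8220/10057 4 2 W
5 30/29 3/2 3/4 33/116 3 2 S
6 24/13 24/17 12/17 252/221 3 1 W
final 2 1 S

n=0: pose=(6,4,W); sL=120/149, sR=120/181; mL=60/181, mR=12780/26969; mL+mR=120/149 → advance +1; mR−mL=3840/26969 → turn +1·90°
n=1: pose=(5,4,S); sL=2/3, sR=15/17; mL=15/34, mR=23/102; mL+mR=2/3 → advance +1; mR−mL=-11/51 → turn -1·90°
n=2: pose=(5,3,W); sL=40/39, sR=24/29; mL=12/29, mR=692/1131; mL+mR=40/39 → advance +1; mR−mL=224/1131 → turn +1·90°
n=3: pose=(4,3,S); sL=60/73, sR=60/53; mL=30/53, mR=990/3869; mL+mR=60/73 → advance +1; mR−mL=-1200/3869 → turn -1·90°
n=4: pose=(4,2,W); sL=120/89, sR=120/113; mL=60/113, mR=8220/10057; mL+mR=120/89 → advance +1; mR−mL=2880/10057 → turn +1·90°
n=5: pose=(3,2,S); sL=30/29, sR=3/2; mL=3/4, mR=33/116; mL+mR=30/29 → advance +1; mR−mL=-27/58 → turn -1·90°
n=6: pose=(3,1,W); sL=24/13, sR=24/17; mL=12/17, mR=252/221; mL+mR=24/13 → advance +1; mR−mL=96/221 → turn +1·90°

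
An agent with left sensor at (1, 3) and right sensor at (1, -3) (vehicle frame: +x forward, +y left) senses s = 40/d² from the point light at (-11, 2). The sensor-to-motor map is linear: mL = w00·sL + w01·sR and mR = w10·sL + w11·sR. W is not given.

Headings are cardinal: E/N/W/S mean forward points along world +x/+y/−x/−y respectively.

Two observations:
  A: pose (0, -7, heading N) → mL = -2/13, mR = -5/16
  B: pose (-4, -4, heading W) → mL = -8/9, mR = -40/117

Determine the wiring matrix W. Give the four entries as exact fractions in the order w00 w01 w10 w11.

obs A: pose=(0,-7,N) → sL=5/16, sR=2/13, mL=-2/13, mR=-5/16
obs B: pose=(-4,-4,W) → sL=40/117, sR=8/9, mL=-8/9, mR=-40/117
sensor matrix S = [[5/16, 2/13], [40/117, 8/9]]; det S = 685/3042
solve [mL_A; mL_B] = S·[w00; w01] and [mR_A; mR_B] = S·[w10; w11]:
  w00 = 0, w01 = -1, w10 = -1, w11 = 0

0 -1 -1 0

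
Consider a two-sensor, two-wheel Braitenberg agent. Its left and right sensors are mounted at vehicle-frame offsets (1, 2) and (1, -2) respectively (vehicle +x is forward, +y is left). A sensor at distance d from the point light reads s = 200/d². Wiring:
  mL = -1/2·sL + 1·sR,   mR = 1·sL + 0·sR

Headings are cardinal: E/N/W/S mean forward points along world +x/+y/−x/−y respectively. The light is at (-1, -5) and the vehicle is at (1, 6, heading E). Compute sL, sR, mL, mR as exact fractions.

left sensor world pos  = (2, 8); dL² = 178
right sensor world pos = (2, 4); dR² = 90
sL = 200/178 = 100/89
sR = 200/90 = 20/9
mL = -1/2·sL + 1·sR = 1330/801
mR = 1·sL + 0·sR = 100/89

100/89 20/9 1330/801 100/89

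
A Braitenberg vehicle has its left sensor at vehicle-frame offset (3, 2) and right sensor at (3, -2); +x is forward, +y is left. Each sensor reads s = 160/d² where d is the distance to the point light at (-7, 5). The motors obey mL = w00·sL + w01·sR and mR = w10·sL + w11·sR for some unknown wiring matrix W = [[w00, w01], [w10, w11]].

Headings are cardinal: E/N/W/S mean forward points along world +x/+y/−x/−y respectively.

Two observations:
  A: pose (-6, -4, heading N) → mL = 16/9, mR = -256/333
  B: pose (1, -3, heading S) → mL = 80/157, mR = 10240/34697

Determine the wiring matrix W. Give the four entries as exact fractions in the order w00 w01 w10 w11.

obs A: pose=(-6,-4,N) → sL=160/37, sR=32/9, mL=16/9, mR=-256/333
obs B: pose=(1,-3,S) → sL=160/221, sR=160/157, mL=80/157, mR=10240/34697
sensor matrix S = [[160/37, 32/9], [160/221, 160/157]]; det S = 21176320/11554101
solve [mL_A; mL_B] = S·[w00; w01] and [mR_A; mR_B] = S·[w10; w11]:
  w00 = 0, w01 = 1/2, w10 = -1, w11 = 1

0 1/2 -1 1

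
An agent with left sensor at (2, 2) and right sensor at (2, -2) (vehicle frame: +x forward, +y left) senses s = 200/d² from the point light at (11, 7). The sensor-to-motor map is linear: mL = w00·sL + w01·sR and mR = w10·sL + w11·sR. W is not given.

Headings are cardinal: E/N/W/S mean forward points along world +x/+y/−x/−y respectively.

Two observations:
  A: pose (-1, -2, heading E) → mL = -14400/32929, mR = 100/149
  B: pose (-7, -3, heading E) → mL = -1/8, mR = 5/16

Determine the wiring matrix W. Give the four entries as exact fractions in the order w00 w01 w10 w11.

obs A: pose=(-1,-2,E) → sL=200/149, sR=200/221, mL=-14400/32929, mR=100/149
obs B: pose=(-7,-3,E) → sL=5/8, sR=1/2, mL=-1/8, mR=5/16
sensor matrix S = [[200/149, 200/221], [5/8, 1/2]]; det S = 3475/32929
solve [mL_A; mL_B] = S·[w00; w01] and [mR_A; mR_B] = S·[w10; w11]:
  w00 = -1, w01 = 1, w10 = 1/2, w11 = 0

-1 1 1/2 0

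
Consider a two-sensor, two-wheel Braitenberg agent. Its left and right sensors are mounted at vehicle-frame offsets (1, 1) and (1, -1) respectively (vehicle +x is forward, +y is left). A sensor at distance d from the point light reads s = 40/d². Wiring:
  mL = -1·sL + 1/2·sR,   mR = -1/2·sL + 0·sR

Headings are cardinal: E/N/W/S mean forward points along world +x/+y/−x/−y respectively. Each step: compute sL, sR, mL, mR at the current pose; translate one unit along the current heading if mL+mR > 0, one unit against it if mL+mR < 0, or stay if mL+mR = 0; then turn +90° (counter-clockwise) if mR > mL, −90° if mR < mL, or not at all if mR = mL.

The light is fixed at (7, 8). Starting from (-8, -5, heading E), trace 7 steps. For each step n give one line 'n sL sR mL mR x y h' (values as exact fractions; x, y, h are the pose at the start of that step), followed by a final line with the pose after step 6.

0 2/17 5/49 -111/1666 -1/17 -8 -5 E
1 40/433 40/369 -6100/159777 -20/433 -9 -5 N
2 20/197 4/45 -506/8865 -10/197 -9 -6 E
3 40/493 8/85 -84/2465 -20/493 -10 -6 N
4 10/113 5/64 -715/14464 -5/113 -10 -7 E
5 40/557 8/97 -1652/54029 -20/557 -11 -7 N
6 20/257 20/289 -3210/74273 -10/257 -11 -8 E
final -12 -8 N

n=0: pose=(-8,-5,E); sL=2/17, sR=5/49; mL=-111/1666, mR=-1/17; mL+mR=-209/1666 → advance -1; mR−mL=13/1666 → turn +1·90°
n=1: pose=(-9,-5,N); sL=40/433, sR=40/369; mL=-6100/159777, mR=-20/433; mL+mR=-13480/159777 → advance -1; mR−mL=-1280/159777 → turn -1·90°
n=2: pose=(-9,-6,E); sL=20/197, sR=4/45; mL=-506/8865, mR=-10/197; mL+mR=-956/8865 → advance -1; mR−mL=56/8865 → turn +1·90°
n=3: pose=(-10,-6,N); sL=40/493, sR=8/85; mL=-84/2465, mR=-20/493; mL+mR=-184/2465 → advance -1; mR−mL=-16/2465 → turn -1·90°
n=4: pose=(-10,-7,E); sL=10/113, sR=5/64; mL=-715/14464, mR=-5/113; mL+mR=-1355/14464 → advance -1; mR−mL=75/14464 → turn +1·90°
n=5: pose=(-11,-7,N); sL=40/557, sR=8/97; mL=-1652/54029, mR=-20/557; mL+mR=-3592/54029 → advance -1; mR−mL=-288/54029 → turn -1·90°
n=6: pose=(-11,-8,E); sL=20/257, sR=20/289; mL=-3210/74273, mR=-10/257; mL+mR=-6100/74273 → advance -1; mR−mL=320/74273 → turn +1·90°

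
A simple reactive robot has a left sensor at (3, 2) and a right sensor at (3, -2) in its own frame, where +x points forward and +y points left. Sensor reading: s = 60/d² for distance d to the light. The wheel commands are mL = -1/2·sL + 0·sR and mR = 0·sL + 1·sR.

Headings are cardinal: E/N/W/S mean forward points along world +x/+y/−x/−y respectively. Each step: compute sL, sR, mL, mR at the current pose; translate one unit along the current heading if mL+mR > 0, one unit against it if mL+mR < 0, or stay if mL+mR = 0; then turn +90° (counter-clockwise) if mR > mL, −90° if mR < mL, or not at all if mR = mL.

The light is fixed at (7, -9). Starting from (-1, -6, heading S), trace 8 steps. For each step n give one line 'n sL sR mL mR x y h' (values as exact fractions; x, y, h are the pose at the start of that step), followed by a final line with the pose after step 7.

n=0: pose=(-1,-6,S); sL=5/3, sR=3/5; mL=-5/6, mR=3/5; mL+mR=-7/30 → advance -1; mR−mL=43/30 → turn +1·90°
n=1: pose=(-1,-5,E); sL=60/61, sR=60/29; mL=-30/61, mR=60/29; mL+mR=2790/1769 → advance +1; mR−mL=4530/1769 → turn +1·90°
n=2: pose=(0,-5,N); sL=6/13, sR=30/37; mL=-3/13, mR=30/37; mL+mR=279/481 → advance +1; mR−mL=501/481 → turn +1·90°
n=3: pose=(0,-4,W); sL=60/109, sR=60/149; mL=-30/109, mR=60/149; mL+mR=2070/16241 → advance +1; mR−mL=11010/16241 → turn +1·90°
n=4: pose=(-1,-4,S); sL=3/2, sR=15/26; mL=-3/4, mR=15/26; mL+mR=-9/52 → advance -1; mR−mL=69/52 → turn +1·90°
n=5: pose=(-1,-3,E); sL=60/89, sR=60/41; mL=-30/89, mR=60/41; mL+mR=4110/3649 → advance +1; mR−mL=6570/3649 → turn +1·90°
n=6: pose=(0,-3,N); sL=10/27, sR=30/53; mL=-5/27, mR=30/53; mL+mR=545/1431 → advance +1; mR−mL=1075/1431 → turn +1·90°
n=7: pose=(0,-2,W); sL=12/25, sR=60/181; mL=-6/25, mR=60/181; mL+mR=414/4525 → advance +1; mR−mL=2586/4525 → turn +1·90°

0 5/3 3/5 -5/6 3/5 -1 -6 S
1 60/61 60/29 -30/61 60/29 -1 -5 E
2 6/13 30/37 -3/13 30/37 0 -5 N
3 60/109 60/149 -30/109 60/149 0 -4 W
4 3/2 15/26 -3/4 15/26 -1 -4 S
5 60/89 60/41 -30/89 60/41 -1 -3 E
6 10/27 30/53 -5/27 30/53 0 -3 N
7 12/25 60/181 -6/25 60/181 0 -2 W
final -1 -2 S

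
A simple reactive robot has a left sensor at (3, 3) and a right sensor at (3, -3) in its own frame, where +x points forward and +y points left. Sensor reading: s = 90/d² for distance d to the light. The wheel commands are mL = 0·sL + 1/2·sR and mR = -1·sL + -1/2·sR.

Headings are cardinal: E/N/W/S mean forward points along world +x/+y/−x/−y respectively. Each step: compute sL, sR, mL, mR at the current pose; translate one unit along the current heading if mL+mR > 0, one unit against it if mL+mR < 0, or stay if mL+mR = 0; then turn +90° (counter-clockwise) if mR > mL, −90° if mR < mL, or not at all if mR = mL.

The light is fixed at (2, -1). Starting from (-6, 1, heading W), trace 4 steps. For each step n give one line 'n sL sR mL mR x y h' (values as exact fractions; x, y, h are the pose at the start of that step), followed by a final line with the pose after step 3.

0 45/61 45/73 45/146 -9315/8906 -6 1 W
1 18/25 90/41 45/41 -1863/1025 -5 1 N
2 45/16 9/2 9/4 -81/16 -5 0 E
3 90/29 18/25 9/25 -2511/725 -6 0 S
final -6 1 W

n=0: pose=(-6,1,W); sL=45/61, sR=45/73; mL=45/146, mR=-9315/8906; mL+mR=-45/61 → advance -1; mR−mL=-6030/4453 → turn -1·90°
n=1: pose=(-5,1,N); sL=18/25, sR=90/41; mL=45/41, mR=-1863/1025; mL+mR=-18/25 → advance -1; mR−mL=-2988/1025 → turn -1·90°
n=2: pose=(-5,0,E); sL=45/16, sR=9/2; mL=9/4, mR=-81/16; mL+mR=-45/16 → advance -1; mR−mL=-117/16 → turn -1·90°
n=3: pose=(-6,0,S); sL=90/29, sR=18/25; mL=9/25, mR=-2511/725; mL+mR=-90/29 → advance -1; mR−mL=-2772/725 → turn -1·90°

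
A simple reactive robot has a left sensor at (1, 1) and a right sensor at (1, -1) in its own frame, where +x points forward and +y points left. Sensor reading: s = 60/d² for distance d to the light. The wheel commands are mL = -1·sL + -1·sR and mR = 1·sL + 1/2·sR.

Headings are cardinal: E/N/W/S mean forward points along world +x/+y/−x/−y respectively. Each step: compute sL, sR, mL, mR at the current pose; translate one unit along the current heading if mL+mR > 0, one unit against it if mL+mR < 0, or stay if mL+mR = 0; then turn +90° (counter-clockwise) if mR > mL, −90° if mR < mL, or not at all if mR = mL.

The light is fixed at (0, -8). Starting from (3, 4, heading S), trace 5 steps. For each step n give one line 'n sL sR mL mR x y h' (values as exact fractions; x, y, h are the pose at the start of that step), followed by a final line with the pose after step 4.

n=0: pose=(3,4,S); sL=60/137, sR=12/25; mL=-3144/3425, mR=2322/3425; mL+mR=-6/25 → advance -1; mR−mL=5466/3425 → turn +1·90°
n=1: pose=(3,5,E); sL=15/53, sR=3/8; mL=-279/424, mR=399/848; mL+mR=-3/16 → advance -1; mR−mL=957/848 → turn +1·90°
n=2: pose=(2,5,N); sL=60/197, sR=12/41; mL=-4824/8077, mR=3642/8077; mL+mR=-6/41 → advance -1; mR−mL=8466/8077 → turn +1·90°
n=3: pose=(2,4,W); sL=30/61, sR=6/17; mL=-876/1037, mR=693/1037; mL+mR=-3/17 → advance -1; mR−mL=1569/1037 → turn +1·90°
n=4: pose=(3,4,S); sL=60/137, sR=12/25; mL=-3144/3425, mR=2322/3425; mL+mR=-6/25 → advance -1; mR−mL=5466/3425 → turn +1·90°

0 60/137 12/25 -3144/3425 2322/3425 3 4 S
1 15/53 3/8 -279/424 399/848 3 5 E
2 60/197 12/41 -4824/8077 3642/8077 2 5 N
3 30/61 6/17 -876/1037 693/1037 2 4 W
4 60/137 12/25 -3144/3425 2322/3425 3 4 S
final 3 5 E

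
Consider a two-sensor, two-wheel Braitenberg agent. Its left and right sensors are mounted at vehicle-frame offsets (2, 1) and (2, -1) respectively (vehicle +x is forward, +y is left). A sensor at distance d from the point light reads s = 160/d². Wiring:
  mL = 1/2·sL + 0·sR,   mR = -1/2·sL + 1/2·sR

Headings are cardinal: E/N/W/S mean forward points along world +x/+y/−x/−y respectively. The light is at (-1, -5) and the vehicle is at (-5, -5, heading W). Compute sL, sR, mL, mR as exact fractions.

left sensor world pos  = (-7, -6); dL² = 37
right sensor world pos = (-7, -4); dR² = 37
sL = 160/37 = 160/37
sR = 160/37 = 160/37
mL = 1/2·sL + 0·sR = 80/37
mR = -1/2·sL + 1/2·sR = 0

160/37 160/37 80/37 0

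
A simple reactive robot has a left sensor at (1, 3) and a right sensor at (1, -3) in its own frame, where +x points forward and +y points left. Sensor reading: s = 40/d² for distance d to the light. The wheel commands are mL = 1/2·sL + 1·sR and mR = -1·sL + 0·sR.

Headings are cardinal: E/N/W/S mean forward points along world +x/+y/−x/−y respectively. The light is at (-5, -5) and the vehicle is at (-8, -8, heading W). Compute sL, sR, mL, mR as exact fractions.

left sensor world pos  = (-9, -11); dL² = 52
right sensor world pos = (-9, -5); dR² = 16
sL = 40/52 = 10/13
sR = 40/16 = 5/2
mL = 1/2·sL + 1·sR = 75/26
mR = -1·sL + 0·sR = -10/13

10/13 5/2 75/26 -10/13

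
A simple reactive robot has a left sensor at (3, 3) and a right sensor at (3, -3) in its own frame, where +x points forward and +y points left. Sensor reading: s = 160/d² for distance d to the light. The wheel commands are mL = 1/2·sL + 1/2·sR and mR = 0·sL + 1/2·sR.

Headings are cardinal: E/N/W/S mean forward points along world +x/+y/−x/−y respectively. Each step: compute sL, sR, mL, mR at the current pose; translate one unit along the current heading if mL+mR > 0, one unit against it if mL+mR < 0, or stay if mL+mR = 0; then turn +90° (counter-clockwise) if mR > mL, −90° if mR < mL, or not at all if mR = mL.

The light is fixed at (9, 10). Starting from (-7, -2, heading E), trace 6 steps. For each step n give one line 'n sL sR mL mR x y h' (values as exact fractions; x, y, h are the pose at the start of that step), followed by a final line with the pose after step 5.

n=0: pose=(-7,-2,E); sL=16/25, sR=80/197; mL=2576/4925, mR=40/197; mL+mR=3576/4925 → advance +1; mR−mL=-8/25 → turn -1·90°
n=1: pose=(-6,-2,S); sL=160/369, sR=160/549; mL=2720/7503, mR=80/549; mL+mR=11440/22509 → advance +1; mR−mL=-80/369 → turn -1·90°
n=2: pose=(-6,-3,W); sL=8/29, sR=20/53; mL=502/1537, mR=10/53; mL+mR=792/1537 → advance +1; mR−mL=-4/29 → turn -1·90°
n=3: pose=(-7,-3,N); sL=160/461, sR=160/269; mL=58400/124009, mR=80/269; mL+mR=95280/124009 → advance +1; mR−mL=-80/461 → turn -1·90°
n=4: pose=(-7,-2,E); sL=16/25, sR=80/197; mL=2576/4925, mR=40/197; mL+mR=3576/4925 → advance +1; mR−mL=-8/25 → turn -1·90°
n=5: pose=(-6,-2,S); sL=160/369, sR=160/549; mL=2720/7503, mR=80/549; mL+mR=11440/22509 → advance +1; mR−mL=-80/369 → turn -1·90°

0 16/25 80/197 2576/4925 40/197 -7 -2 E
1 160/369 160/549 2720/7503 80/549 -6 -2 S
2 8/29 20/53 502/1537 10/53 -6 -3 W
3 160/461 160/269 58400/124009 80/269 -7 -3 N
4 16/25 80/197 2576/4925 40/197 -7 -2 E
5 160/369 160/549 2720/7503 80/549 -6 -2 S
final -6 -3 W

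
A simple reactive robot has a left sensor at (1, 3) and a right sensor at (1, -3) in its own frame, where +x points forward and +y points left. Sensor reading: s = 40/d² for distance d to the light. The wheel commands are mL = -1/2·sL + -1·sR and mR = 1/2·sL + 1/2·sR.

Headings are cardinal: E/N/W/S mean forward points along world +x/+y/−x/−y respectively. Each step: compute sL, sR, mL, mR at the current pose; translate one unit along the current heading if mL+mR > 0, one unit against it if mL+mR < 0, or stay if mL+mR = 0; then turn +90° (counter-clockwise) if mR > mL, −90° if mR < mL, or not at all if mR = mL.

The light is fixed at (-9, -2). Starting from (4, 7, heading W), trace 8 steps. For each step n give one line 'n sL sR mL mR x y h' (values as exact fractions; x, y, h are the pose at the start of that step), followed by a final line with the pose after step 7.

n=0: pose=(4,7,W); sL=2/9, sR=5/36; mL=-1/4, mR=13/72; mL+mR=-5/72 → advance -1; mR−mL=31/72 → turn +1·90°
n=1: pose=(5,7,S); sL=40/353, sR=8/37; mL=-3564/13061, mR=2152/13061; mL+mR=-4/37 → advance -1; mR−mL=5716/13061 → turn +1·90°
n=2: pose=(5,8,E); sL=20/197, sR=20/137; mL=-5310/26989, mR=3340/26989; mL+mR=-10/137 → advance -1; mR−mL=8650/26989 → turn +1·90°
n=3: pose=(4,8,N); sL=40/221, sR=40/377; mL=-1260/6409, mR=920/6409; mL+mR=-20/377 → advance -1; mR−mL=2180/6409 → turn +1·90°
n=4: pose=(4,7,W); sL=2/9, sR=5/36; mL=-1/4, mR=13/72; mL+mR=-5/72 → advance -1; mR−mL=31/72 → turn +1·90°
n=5: pose=(5,7,S); sL=40/353, sR=8/37; mL=-3564/13061, mR=2152/13061; mL+mR=-4/37 → advance -1; mR−mL=5716/13061 → turn +1·90°
n=6: pose=(5,8,E); sL=20/197, sR=20/137; mL=-5310/26989, mR=3340/26989; mL+mR=-10/137 → advance -1; mR−mL=8650/26989 → turn +1·90°
n=7: pose=(4,8,N); sL=40/221, sR=40/377; mL=-1260/6409, mR=920/6409; mL+mR=-20/377 → advance -1; mR−mL=2180/6409 → turn +1·90°

0 2/9 5/36 -1/4 13/72 4 7 W
1 40/353 8/37 -3564/13061 2152/13061 5 7 S
2 20/197 20/137 -5310/26989 3340/26989 5 8 E
3 40/221 40/377 -1260/6409 920/6409 4 8 N
4 2/9 5/36 -1/4 13/72 4 7 W
5 40/353 8/37 -3564/13061 2152/13061 5 7 S
6 20/197 20/137 -5310/26989 3340/26989 5 8 E
7 40/221 40/377 -1260/6409 920/6409 4 8 N
final 4 7 W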